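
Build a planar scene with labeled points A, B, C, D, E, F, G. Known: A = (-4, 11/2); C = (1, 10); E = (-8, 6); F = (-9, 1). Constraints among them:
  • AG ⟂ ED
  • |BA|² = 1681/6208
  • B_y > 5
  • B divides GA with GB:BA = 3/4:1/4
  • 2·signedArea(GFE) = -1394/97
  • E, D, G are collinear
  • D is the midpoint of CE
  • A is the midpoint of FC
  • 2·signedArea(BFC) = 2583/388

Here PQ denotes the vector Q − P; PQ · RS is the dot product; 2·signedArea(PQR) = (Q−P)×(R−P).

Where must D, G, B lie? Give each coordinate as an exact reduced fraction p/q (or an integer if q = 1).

B = (-817/194, 4637/776)
D = (-7/2, 8)
G = (-470/97, 718/97)

1. D_x = -7/2  [D is the midpoint of CE]
2. D_y = 8  [D is the midpoint of CE]
   → D = (-7/2, 8)
3. G_x = -470/97  [E, D, G are collinear ∩ AG ⟂ ED]
4. G_y = 718/97  [E, D, G are collinear ∩ AG ⟂ ED]
   → G = (-470/97, 718/97)
5. B_x = -817/194  [B divides GA with GB:BA = 3/4:1/4]
6. B_y = 4637/776  [B divides GA with GB:BA = 3/4:1/4]
   → B = (-817/194, 4637/776)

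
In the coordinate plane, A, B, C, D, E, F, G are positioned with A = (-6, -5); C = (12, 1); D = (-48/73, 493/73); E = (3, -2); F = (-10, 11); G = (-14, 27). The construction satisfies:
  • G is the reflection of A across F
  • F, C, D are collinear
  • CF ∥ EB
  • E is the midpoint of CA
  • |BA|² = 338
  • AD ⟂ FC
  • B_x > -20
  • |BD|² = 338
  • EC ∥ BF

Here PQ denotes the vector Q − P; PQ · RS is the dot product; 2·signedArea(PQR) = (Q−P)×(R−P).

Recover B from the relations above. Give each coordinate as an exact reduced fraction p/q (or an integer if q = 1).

1. B_x = -19  [EC ∥ BF ∩ CF ∥ EB]
2. B_y = 8  [EC ∥ BF ∩ CF ∥ EB]
   → B = (-19, 8)

B = (-19, 8)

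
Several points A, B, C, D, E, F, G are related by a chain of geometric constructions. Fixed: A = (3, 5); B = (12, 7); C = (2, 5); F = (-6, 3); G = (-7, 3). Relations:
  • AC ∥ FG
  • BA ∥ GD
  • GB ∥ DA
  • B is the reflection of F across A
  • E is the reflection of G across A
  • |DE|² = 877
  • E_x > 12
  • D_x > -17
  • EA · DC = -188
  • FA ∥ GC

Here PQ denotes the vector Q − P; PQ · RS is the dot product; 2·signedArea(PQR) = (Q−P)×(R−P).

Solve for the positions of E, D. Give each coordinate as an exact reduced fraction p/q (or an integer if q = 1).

1. E_x = 13  [E is the reflection of G across A]
2. E_y = 7  [E is the reflection of G across A]
   → E = (13, 7)
3. D_x = -16  [GB ∥ DA ∩ BA ∥ GD]
4. D_y = 1  [GB ∥ DA ∩ BA ∥ GD]
   → D = (-16, 1)

D = (-16, 1)
E = (13, 7)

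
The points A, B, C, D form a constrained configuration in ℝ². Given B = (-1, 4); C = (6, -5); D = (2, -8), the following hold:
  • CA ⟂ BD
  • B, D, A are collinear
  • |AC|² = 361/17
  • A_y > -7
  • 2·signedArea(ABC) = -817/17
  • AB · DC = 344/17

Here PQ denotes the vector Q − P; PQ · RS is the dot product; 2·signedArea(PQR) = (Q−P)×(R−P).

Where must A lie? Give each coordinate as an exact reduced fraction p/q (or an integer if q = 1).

1. A_x = 26/17  [B, D, A are collinear ∩ CA ⟂ BD]
2. A_y = -104/17  [B, D, A are collinear ∩ CA ⟂ BD]
   → A = (26/17, -104/17)

A = (26/17, -104/17)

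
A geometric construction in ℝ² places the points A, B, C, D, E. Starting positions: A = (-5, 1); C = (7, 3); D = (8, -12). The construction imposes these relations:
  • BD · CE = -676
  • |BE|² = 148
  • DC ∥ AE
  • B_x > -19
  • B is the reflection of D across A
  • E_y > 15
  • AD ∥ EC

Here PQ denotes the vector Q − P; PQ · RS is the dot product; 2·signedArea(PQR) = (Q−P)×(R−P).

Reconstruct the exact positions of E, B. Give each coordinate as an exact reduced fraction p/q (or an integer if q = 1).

1. E_x = -6  [AD ∥ EC ∩ DC ∥ AE]
2. E_y = 16  [AD ∥ EC ∩ DC ∥ AE]
   → E = (-6, 16)
3. B_x = -18  [B is the reflection of D across A]
4. B_y = 14  [B is the reflection of D across A]
   → B = (-18, 14)

B = (-18, 14)
E = (-6, 16)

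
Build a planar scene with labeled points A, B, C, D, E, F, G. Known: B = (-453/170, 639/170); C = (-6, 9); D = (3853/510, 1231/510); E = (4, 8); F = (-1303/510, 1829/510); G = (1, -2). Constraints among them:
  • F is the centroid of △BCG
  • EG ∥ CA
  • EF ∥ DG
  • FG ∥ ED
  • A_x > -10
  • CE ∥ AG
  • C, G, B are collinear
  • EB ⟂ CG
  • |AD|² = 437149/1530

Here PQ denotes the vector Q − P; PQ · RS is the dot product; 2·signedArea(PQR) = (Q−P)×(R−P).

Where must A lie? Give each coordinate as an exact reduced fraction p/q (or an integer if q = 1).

A = (-9, -1)

1. A_x = -9  [CE ∥ AG ∩ EG ∥ CA]
2. A_y = -1  [CE ∥ AG ∩ EG ∥ CA]
   → A = (-9, -1)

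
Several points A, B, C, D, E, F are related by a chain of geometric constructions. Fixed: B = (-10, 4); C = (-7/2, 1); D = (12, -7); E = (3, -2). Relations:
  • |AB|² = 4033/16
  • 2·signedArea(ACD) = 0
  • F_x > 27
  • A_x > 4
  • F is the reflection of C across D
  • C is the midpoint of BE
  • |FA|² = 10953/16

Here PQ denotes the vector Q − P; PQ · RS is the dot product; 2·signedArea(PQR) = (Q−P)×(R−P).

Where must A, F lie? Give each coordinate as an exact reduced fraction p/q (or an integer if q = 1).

1. A_x = 17/4  [line 8·x + 31/2·y + 25/2 = 0 ∩ |AB|² = 4033/16]
2. A_y = -3  [line 8·x + 31/2·y + 25/2 = 0 ∩ |AB|² = 4033/16]
   → A = (17/4, -3)
3. F_x = 55/2  [F is the reflection of C across D]
4. F_y = -15  [F is the reflection of C across D]
   → F = (55/2, -15)

A = (17/4, -3)
F = (55/2, -15)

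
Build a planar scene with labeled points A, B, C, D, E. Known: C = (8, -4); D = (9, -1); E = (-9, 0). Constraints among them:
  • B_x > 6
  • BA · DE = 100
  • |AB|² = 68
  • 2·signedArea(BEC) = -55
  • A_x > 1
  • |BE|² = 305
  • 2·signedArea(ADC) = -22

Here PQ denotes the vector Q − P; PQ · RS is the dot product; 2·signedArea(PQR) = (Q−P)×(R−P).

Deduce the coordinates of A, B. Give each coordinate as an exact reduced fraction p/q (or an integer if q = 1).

1. B_x = 7  [line 4·x + 17·y + 91 = 0 ∩ |BE|² = 305]
2. B_y = -7  [line 4·x + 17·y + 91 = 0 ∩ |BE|² = 305]
   → B = (7, -7)
3. A_x = 9/5  [2·signedArea(ADC) = -22 ∩ BA · DE = 100]
4. A_y = -3/5  [2·signedArea(ADC) = -22 ∩ BA · DE = 100]
   → A = (9/5, -3/5)

A = (9/5, -3/5)
B = (7, -7)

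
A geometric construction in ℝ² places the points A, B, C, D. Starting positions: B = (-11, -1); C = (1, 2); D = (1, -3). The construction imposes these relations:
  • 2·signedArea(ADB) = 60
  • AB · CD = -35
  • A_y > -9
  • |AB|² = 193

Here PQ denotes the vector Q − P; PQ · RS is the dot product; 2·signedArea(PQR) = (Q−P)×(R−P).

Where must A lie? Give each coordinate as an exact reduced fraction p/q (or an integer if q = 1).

A = (1, -8)

1. A_x = 1  [AB · CD = -35 ∩ 2·signedArea(ADB) = 60]
2. A_y = -8  [AB · CD = -35 ∩ 2·signedArea(ADB) = 60]
   → A = (1, -8)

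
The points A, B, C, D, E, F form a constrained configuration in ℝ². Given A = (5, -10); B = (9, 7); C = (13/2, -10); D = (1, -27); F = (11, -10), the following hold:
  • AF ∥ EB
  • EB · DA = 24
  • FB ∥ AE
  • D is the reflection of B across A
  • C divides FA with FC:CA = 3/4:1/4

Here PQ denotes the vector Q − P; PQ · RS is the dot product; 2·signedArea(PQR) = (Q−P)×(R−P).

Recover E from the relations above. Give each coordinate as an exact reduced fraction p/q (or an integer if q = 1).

E = (3, 7)

1. E_x = 3  [AF ∥ EB ∩ FB ∥ AE]
2. E_y = 7  [AF ∥ EB ∩ FB ∥ AE]
   → E = (3, 7)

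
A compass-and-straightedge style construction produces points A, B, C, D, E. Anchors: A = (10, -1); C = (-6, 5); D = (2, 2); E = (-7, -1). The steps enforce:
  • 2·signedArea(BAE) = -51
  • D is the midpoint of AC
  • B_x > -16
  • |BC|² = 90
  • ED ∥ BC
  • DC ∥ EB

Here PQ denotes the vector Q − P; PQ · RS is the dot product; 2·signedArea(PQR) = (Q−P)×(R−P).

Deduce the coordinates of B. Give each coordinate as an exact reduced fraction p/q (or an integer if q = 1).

1. B_x = -15  [ED ∥ BC ∩ DC ∥ EB]
2. B_y = 2  [ED ∥ BC ∩ DC ∥ EB]
   → B = (-15, 2)

B = (-15, 2)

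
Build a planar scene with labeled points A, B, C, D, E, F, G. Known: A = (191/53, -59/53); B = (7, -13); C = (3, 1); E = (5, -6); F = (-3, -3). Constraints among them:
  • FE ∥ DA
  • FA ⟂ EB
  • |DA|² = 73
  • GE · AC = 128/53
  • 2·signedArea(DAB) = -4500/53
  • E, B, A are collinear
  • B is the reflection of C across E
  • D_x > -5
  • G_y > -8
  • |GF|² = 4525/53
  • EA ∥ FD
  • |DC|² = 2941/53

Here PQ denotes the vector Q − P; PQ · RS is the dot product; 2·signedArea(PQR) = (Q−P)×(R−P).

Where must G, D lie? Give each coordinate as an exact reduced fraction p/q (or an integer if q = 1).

1. G_x = 281/53  [line 32/53·x + -112/53·y + -960/53 = 0 ∩ |GF|² = 4525/53]
2. G_y = -374/53  [line 32/53·x + -112/53·y + -960/53 = 0 ∩ |GF|² = 4525/53]
   → G = (281/53, -374/53)
3. D_x = -233/53  [FE ∥ DA ∩ EA ∥ FD]
4. D_y = 100/53  [FE ∥ DA ∩ EA ∥ FD]
   → D = (-233/53, 100/53)

D = (-233/53, 100/53)
G = (281/53, -374/53)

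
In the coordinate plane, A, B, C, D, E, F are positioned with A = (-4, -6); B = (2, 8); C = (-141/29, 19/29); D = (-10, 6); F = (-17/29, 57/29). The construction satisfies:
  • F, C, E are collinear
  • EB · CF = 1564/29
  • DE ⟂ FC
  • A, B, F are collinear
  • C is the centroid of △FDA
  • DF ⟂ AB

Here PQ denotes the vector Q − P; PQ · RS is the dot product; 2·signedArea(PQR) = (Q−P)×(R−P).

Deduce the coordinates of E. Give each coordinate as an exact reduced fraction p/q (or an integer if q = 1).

E = (-33899/4205, -1368/4205)

1. E_x = -33899/4205  [F, C, E are collinear ∩ DE ⟂ FC]
2. E_y = -1368/4205  [F, C, E are collinear ∩ DE ⟂ FC]
   → E = (-33899/4205, -1368/4205)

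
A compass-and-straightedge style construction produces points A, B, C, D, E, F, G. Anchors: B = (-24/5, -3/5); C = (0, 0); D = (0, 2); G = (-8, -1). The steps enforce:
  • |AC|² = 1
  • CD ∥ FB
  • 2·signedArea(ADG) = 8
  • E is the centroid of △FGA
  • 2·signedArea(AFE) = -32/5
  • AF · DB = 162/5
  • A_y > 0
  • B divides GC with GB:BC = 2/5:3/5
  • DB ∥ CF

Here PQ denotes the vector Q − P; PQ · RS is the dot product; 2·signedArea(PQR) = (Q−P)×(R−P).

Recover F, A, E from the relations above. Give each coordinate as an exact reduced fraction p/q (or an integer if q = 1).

A = (0, 1)
E = (-64/15, -13/15)
F = (-24/5, -13/5)

1. F_x = -24/5  [CD ∥ FB ∩ DB ∥ CF]
2. F_y = -13/5  [CD ∥ FB ∩ DB ∥ CF]
   → F = (-24/5, -13/5)
3. A_x = 0  [AF · DB = 162/5 ∩ 2·signedArea(ADG) = 8]
4. A_y = 1  [AF · DB = 162/5 ∩ 2·signedArea(ADG) = 8]
   → A = (0, 1)
5. E_x = -64/15  [E is the centroid of △FGA]
6. E_y = -13/15  [E is the centroid of △FGA]
   → E = (-64/15, -13/15)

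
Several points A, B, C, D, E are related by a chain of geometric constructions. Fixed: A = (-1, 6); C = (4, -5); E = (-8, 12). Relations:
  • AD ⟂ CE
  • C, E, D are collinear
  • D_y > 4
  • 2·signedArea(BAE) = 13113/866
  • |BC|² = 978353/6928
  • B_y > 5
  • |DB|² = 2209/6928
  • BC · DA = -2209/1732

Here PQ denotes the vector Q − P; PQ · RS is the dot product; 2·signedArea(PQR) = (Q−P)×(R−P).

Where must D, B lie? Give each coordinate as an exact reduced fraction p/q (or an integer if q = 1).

B = (-4129/1732, 2175/433)
D = (-1232/433, 2034/433)

1. D_x = -1232/433  [C, E, D are collinear ∩ AD ⟂ CE]
2. D_y = 2034/433  [C, E, D are collinear ∩ AD ⟂ CE]
   → D = (-1232/433, 2034/433)
3. B_x = -4129/1732  [BC · DA = -2209/1732 ∩ 2·signedArea(BAE) = 13113/866]
4. B_y = 2175/433  [BC · DA = -2209/1732 ∩ 2·signedArea(BAE) = 13113/866]
   → B = (-4129/1732, 2175/433)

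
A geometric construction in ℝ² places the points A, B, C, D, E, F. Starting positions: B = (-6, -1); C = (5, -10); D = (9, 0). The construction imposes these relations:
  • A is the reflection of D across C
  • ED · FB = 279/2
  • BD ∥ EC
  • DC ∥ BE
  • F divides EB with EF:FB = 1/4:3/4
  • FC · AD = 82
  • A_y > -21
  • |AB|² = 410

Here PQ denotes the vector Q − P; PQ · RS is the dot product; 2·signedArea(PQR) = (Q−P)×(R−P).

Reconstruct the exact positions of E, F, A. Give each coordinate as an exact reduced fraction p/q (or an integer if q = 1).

1. E_x = -10  [BD ∥ EC ∩ DC ∥ BE]
2. E_y = -11  [BD ∥ EC ∩ DC ∥ BE]
   → E = (-10, -11)
3. F_x = -9  [F divides EB with EF:FB = 1/4:3/4]
4. F_y = -17/2  [F divides EB with EF:FB = 1/4:3/4]
   → F = (-9, -17/2)
5. A_x = 1  [A is the reflection of D across C]
6. A_y = -20  [A is the reflection of D across C]
   → A = (1, -20)

A = (1, -20)
E = (-10, -11)
F = (-9, -17/2)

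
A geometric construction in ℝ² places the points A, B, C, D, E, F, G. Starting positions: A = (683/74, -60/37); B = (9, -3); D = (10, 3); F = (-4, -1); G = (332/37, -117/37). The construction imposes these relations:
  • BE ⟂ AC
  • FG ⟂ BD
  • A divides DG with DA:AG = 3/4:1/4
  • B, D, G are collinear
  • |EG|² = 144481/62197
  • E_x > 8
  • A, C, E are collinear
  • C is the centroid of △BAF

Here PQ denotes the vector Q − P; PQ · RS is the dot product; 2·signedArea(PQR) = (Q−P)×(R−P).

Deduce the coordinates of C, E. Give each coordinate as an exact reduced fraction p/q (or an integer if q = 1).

C = (351/74, -208/111)
E = (555013/62197, -101931/62197)

1. C_x = 351/74  [C is the centroid of △BAF]
2. C_y = -208/111  [C is the centroid of △BAF]
   → C = (351/74, -208/111)
3. E_x = 555013/62197  [A, C, E are collinear ∩ BE ⟂ AC]
4. E_y = -101931/62197  [A, C, E are collinear ∩ BE ⟂ AC]
   → E = (555013/62197, -101931/62197)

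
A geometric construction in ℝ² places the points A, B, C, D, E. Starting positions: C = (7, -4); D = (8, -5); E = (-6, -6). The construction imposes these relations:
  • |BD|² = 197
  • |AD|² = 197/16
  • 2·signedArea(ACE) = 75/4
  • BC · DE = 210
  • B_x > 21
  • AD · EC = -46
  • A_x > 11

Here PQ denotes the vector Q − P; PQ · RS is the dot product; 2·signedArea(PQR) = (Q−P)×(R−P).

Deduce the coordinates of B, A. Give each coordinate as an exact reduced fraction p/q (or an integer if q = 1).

A = (23/2, -19/4)
B = (22, -4)

1. B_x = 22  [line 14·x + 1·y + -304 = 0 ∩ |BD|² = 197]
2. B_y = -4  [line 14·x + 1·y + -304 = 0 ∩ |BD|² = 197]
   → B = (22, -4)
3. A_x = 23/2  [AD · EC = -46 ∩ 2·signedArea(ACE) = 75/4]
4. A_y = -19/4  [AD · EC = -46 ∩ 2·signedArea(ACE) = 75/4]
   → A = (23/2, -19/4)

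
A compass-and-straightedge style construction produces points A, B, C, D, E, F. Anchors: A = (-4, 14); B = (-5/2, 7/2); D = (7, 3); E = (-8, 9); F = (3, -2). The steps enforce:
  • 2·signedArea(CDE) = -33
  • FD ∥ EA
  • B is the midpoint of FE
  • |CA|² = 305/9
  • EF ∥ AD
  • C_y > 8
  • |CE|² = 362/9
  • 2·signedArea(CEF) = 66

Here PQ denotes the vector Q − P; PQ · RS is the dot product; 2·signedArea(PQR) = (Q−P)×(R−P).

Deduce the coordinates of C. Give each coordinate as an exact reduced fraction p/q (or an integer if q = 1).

C = (-5/3, 26/3)

1. C_x = -5/3  [2·signedArea(CEF) = 66 ∩ 2·signedArea(CDE) = -33]
2. C_y = 26/3  [2·signedArea(CEF) = 66 ∩ 2·signedArea(CDE) = -33]
   → C = (-5/3, 26/3)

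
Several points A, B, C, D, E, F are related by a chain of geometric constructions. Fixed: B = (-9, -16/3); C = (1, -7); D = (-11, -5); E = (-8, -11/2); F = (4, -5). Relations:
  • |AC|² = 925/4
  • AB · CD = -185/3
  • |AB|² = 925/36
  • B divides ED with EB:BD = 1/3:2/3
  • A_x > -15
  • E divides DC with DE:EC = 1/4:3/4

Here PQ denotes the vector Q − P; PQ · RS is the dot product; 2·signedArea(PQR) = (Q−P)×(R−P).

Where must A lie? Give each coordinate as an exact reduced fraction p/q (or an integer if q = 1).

1. A_x = -14  [line 12·x + -2·y + 159 = 0 ∩ |AC|² = 925/4]
2. A_y = -9/2  [line 12·x + -2·y + 159 = 0 ∩ |AC|² = 925/4]
   → A = (-14, -9/2)

A = (-14, -9/2)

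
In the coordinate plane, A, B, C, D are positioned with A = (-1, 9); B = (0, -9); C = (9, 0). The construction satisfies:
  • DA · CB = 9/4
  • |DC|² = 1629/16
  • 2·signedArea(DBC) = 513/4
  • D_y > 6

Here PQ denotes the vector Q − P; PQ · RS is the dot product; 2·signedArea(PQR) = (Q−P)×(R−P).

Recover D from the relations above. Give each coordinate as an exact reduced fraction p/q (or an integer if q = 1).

1. D_x = 3/2  [DA · CB = 9/4 ∩ 2·signedArea(DBC) = 513/4]
2. D_y = 27/4  [DA · CB = 9/4 ∩ 2·signedArea(DBC) = 513/4]
   → D = (3/2, 27/4)

D = (3/2, 27/4)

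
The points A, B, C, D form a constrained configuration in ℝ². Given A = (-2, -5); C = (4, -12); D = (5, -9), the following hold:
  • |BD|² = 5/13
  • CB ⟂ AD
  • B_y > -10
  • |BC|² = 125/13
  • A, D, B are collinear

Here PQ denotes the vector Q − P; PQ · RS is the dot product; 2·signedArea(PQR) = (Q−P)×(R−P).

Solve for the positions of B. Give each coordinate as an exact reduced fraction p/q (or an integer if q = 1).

1. B_x = 72/13  [A, D, B are collinear ∩ CB ⟂ AD]
2. B_y = -121/13  [A, D, B are collinear ∩ CB ⟂ AD]
   → B = (72/13, -121/13)

B = (72/13, -121/13)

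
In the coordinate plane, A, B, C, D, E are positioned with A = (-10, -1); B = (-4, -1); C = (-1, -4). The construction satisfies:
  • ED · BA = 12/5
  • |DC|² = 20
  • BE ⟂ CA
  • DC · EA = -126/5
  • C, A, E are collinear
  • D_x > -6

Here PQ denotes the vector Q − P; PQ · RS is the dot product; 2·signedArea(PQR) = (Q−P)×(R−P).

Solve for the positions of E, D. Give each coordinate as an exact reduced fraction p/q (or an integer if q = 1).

1. E_x = -23/5  [C, A, E are collinear ∩ BE ⟂ CA]
2. E_y = -14/5  [C, A, E are collinear ∩ BE ⟂ CA]
   → E = (-23/5, -14/5)
3. D_x = -5  [DC · EA = -126/5 ∩ ED · BA = 12/5]
4. D_y = -2  [DC · EA = -126/5 ∩ ED · BA = 12/5]
   → D = (-5, -2)

D = (-5, -2)
E = (-23/5, -14/5)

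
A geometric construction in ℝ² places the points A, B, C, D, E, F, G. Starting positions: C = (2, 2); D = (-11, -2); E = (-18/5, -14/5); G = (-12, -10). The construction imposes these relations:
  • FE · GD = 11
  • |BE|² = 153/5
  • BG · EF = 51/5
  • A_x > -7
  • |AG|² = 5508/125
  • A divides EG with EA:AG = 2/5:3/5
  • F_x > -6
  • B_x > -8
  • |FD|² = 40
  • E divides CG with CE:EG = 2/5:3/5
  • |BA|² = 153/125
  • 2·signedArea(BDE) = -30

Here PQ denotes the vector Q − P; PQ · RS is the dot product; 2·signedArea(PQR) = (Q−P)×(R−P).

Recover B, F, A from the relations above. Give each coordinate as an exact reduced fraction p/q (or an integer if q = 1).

1. F_x = -5  [line -1·x + -8·y + -37 = 0 ∩ |FD|² = 40]
2. F_y = -4  [line -1·x + -8·y + -37 = 0 ∩ |FD|² = 40]
   → F = (-5, -4)
3. A_x = -174/25  [A divides EG with EA:AG = 2/5:3/5]
4. A_y = -142/25  [A divides EG with EA:AG = 2/5:3/5]
   → A = (-174/25, -142/25)
5. B_x = -39/5  [2·signedArea(BDE) = -30 ∩ BG · EF = 51/5]
6. B_y = -32/5  [2·signedArea(BDE) = -30 ∩ BG · EF = 51/5]
   → B = (-39/5, -32/5)

A = (-174/25, -142/25)
B = (-39/5, -32/5)
F = (-5, -4)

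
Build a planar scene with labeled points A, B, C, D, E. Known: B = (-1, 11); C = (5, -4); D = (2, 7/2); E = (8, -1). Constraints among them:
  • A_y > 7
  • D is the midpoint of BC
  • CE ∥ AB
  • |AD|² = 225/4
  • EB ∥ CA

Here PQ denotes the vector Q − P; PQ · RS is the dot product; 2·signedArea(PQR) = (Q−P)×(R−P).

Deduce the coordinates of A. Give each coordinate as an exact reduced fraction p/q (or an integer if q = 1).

A = (-4, 8)

1. A_x = -4  [CE ∥ AB ∩ EB ∥ CA]
2. A_y = 8  [CE ∥ AB ∩ EB ∥ CA]
   → A = (-4, 8)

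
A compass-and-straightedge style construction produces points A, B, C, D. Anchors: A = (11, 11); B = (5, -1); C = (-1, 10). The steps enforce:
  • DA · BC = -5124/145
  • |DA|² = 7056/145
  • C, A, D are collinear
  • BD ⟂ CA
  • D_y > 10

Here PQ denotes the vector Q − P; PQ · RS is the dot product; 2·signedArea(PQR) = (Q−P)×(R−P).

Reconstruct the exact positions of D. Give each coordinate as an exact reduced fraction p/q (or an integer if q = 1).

D = (587/145, 1511/145)

1. D_x = 587/145  [C, A, D are collinear ∩ BD ⟂ CA]
2. D_y = 1511/145  [C, A, D are collinear ∩ BD ⟂ CA]
   → D = (587/145, 1511/145)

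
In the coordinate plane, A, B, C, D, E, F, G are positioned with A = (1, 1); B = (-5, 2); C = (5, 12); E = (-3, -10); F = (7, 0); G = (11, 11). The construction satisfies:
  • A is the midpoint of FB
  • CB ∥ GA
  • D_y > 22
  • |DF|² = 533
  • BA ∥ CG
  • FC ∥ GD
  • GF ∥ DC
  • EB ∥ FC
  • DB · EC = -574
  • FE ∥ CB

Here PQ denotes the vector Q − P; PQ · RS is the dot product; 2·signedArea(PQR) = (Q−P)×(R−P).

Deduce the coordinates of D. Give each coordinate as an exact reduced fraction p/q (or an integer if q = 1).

1. D_x = 9  [GF ∥ DC ∩ FC ∥ GD]
2. D_y = 23  [GF ∥ DC ∩ FC ∥ GD]
   → D = (9, 23)

D = (9, 23)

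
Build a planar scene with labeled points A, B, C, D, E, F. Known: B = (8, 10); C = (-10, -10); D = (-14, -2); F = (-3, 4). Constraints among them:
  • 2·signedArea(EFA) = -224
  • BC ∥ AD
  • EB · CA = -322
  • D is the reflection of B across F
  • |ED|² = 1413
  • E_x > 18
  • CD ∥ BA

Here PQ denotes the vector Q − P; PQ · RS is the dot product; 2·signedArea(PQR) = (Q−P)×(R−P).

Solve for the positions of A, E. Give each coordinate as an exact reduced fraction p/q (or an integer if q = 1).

A = (4, 18)
E = (19, 16)

1. A_x = 4  [BC ∥ AD ∩ CD ∥ BA]
2. A_y = 18  [BC ∥ AD ∩ CD ∥ BA]
   → A = (4, 18)
3. E_x = 19  [2·signedArea(EFA) = -224 ∩ EB · CA = -322]
4. E_y = 16  [2·signedArea(EFA) = -224 ∩ EB · CA = -322]
   → E = (19, 16)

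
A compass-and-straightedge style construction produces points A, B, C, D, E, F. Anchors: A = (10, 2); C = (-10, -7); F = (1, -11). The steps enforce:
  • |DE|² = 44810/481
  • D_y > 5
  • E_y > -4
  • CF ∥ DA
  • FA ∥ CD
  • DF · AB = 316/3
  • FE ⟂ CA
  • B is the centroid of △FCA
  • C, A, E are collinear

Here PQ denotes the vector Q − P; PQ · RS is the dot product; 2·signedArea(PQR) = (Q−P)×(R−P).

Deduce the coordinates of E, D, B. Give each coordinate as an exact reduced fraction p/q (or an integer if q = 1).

1. E_x = -1130/481  [C, A, E are collinear ∩ FE ⟂ CA]
2. E_y = -1711/481  [C, A, E are collinear ∩ FE ⟂ CA]
   → E = (-1130/481, -1711/481)
3. D_x = -1  [CF ∥ DA ∩ FA ∥ CD]
4. D_y = 6  [CF ∥ DA ∩ FA ∥ CD]
   → D = (-1, 6)
5. B_x = 1/3  [B is the centroid of △FCA]
6. B_y = -16/3  [B is the centroid of △FCA]
   → B = (1/3, -16/3)

B = (1/3, -16/3)
D = (-1, 6)
E = (-1130/481, -1711/481)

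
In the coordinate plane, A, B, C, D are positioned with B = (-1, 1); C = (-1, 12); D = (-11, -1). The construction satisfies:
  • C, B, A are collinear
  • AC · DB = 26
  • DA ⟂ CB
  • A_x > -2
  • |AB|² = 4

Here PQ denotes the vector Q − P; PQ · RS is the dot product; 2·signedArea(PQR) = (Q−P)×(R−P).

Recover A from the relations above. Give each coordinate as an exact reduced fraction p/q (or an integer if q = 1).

1. A_x = -1  [C, B, A are collinear ∩ DA ⟂ CB]
2. A_y = -1  [C, B, A are collinear ∩ DA ⟂ CB]
   → A = (-1, -1)

A = (-1, -1)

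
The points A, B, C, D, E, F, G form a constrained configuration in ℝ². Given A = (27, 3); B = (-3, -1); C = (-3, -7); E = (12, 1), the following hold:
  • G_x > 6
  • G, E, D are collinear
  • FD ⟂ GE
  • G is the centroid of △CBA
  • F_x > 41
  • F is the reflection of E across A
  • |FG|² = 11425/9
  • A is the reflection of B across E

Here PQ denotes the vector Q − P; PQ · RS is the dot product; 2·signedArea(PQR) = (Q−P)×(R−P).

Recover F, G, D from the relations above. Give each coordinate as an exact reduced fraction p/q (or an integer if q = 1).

1. F_x = 42  [F is the reflection of E across A]
2. F_y = 5  [F is the reflection of E across A]
   → F = (42, 5)
3. G_x = 7  [G is the centroid of △CBA]
4. G_y = -5/3  [G is the centroid of △CBA]
   → G = (7, -5/3)
5. D_x = 10698/289  [G, E, D are collinear ∩ FD ⟂ GE]
6. D_y = 4145/289  [G, E, D are collinear ∩ FD ⟂ GE]
   → D = (10698/289, 4145/289)

D = (10698/289, 4145/289)
F = (42, 5)
G = (7, -5/3)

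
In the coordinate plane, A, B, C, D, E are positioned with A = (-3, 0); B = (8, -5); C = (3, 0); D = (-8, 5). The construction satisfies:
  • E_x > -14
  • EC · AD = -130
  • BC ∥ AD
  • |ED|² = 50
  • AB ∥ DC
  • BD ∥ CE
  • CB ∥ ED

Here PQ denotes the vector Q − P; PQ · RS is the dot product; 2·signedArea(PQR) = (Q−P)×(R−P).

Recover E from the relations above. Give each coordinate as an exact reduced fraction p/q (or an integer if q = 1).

1. E_x = -13  [CB ∥ ED ∩ BD ∥ CE]
2. E_y = 10  [CB ∥ ED ∩ BD ∥ CE]
   → E = (-13, 10)

E = (-13, 10)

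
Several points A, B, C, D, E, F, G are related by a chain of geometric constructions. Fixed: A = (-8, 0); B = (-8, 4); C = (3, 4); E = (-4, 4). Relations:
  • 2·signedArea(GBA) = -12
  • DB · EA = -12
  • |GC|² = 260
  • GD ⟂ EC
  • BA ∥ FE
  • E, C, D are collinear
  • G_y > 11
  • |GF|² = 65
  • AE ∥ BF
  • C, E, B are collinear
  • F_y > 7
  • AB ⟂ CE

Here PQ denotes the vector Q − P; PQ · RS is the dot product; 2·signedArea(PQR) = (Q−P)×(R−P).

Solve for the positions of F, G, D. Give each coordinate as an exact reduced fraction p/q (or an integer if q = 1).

1. F_x = -4  [BA ∥ FE ∩ AE ∥ BF]
2. F_y = 8  [BA ∥ FE ∩ AE ∥ BF]
   → F = (-4, 8)
3. G_x = -11  [2·signedArea(GBA) = -12]
4. G_y = 12  [|GF|² = 65]
   → G = (-11, 12)
5. D_x = -11  [E, C, D are collinear ∩ GD ⟂ EC]
6. D_y = 4  [E, C, D are collinear ∩ GD ⟂ EC]
   → D = (-11, 4)

D = (-11, 4)
F = (-4, 8)
G = (-11, 12)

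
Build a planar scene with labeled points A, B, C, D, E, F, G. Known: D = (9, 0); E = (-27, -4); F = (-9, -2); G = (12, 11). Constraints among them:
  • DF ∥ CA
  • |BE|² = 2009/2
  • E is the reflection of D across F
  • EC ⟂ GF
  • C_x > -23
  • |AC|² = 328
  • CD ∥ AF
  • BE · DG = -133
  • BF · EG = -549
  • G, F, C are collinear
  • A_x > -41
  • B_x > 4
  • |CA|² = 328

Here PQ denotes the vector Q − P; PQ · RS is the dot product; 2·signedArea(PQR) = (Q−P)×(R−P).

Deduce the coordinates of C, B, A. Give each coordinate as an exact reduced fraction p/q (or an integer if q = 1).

1. C_x = -6987/305  [G, F, C are collinear ∩ EC ⟂ GF]
2. C_y = -3236/305  [G, F, C are collinear ∩ EC ⟂ GF]
   → C = (-6987/305, -3236/305)
3. B_x = 9/2  [BF · EG = -549 ∩ BE · DG = -133]
4. B_y = -1/2  [BF · EG = -549 ∩ BE · DG = -133]
   → B = (9/2, -1/2)
5. A_x = -12477/305  [CD ∥ AF ∩ DF ∥ CA]
6. A_y = -3846/305  [CD ∥ AF ∩ DF ∥ CA]
   → A = (-12477/305, -3846/305)

A = (-12477/305, -3846/305)
B = (9/2, -1/2)
C = (-6987/305, -3236/305)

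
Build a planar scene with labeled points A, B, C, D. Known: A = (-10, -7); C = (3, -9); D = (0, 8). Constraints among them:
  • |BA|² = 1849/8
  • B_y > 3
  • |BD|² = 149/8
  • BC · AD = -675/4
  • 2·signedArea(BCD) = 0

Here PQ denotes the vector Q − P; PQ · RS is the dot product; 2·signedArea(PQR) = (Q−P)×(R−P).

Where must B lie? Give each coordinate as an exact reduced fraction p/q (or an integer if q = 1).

B = (3/4, 15/4)

1. B_x = 3/4  [2·signedArea(BCD) = 0 ∩ BC · AD = -675/4]
2. B_y = 15/4  [2·signedArea(BCD) = 0 ∩ BC · AD = -675/4]
   → B = (3/4, 15/4)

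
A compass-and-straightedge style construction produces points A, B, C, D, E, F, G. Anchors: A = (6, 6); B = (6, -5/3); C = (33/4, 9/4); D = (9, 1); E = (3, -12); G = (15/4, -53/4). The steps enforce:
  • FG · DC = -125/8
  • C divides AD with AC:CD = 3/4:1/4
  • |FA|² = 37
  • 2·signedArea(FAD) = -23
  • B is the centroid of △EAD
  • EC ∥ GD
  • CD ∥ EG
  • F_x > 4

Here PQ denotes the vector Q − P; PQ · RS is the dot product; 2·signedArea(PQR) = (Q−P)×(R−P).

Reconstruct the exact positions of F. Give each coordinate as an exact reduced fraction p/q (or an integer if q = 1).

1. F_x = 5  [2·signedArea(FAD) = -23 ∩ FG · DC = -125/8]
2. F_y = 0  [2·signedArea(FAD) = -23 ∩ FG · DC = -125/8]
   → F = (5, 0)

F = (5, 0)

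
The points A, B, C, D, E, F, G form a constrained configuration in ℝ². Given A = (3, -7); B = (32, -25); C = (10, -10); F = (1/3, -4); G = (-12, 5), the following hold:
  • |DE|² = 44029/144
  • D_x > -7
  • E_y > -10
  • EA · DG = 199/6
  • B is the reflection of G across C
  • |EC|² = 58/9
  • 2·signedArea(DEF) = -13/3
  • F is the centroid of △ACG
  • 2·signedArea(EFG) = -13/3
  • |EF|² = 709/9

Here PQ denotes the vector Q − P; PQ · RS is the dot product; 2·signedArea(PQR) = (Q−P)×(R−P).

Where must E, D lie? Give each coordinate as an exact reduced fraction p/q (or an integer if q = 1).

1. E_x = 23/3  [line -9·x + -37/3·y + -42 = 0 ∩ |EC|² = 58/9]
2. E_y = -9  [line -9·x + -37/3·y + -42 = 0 ∩ |EC|² = 58/9]
   → E = (23/3, -9)
3. D_x = -13/2  [EA · DG = 199/6 ∩ 2·signedArea(DEF) = -13/3]
4. D_y = 5/4  [EA · DG = 199/6 ∩ 2·signedArea(DEF) = -13/3]
   → D = (-13/2, 5/4)

D = (-13/2, 5/4)
E = (23/3, -9)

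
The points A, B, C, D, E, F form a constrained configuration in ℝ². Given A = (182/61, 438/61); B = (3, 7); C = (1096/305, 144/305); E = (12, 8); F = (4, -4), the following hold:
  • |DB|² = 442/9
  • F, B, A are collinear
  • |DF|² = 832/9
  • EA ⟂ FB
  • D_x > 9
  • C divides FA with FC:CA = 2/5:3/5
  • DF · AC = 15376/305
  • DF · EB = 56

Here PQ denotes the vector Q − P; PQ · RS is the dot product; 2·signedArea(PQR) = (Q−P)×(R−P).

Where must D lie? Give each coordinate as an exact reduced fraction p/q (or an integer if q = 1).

D = (28/3, 4)

1. D_x = 28/3  [DF · EB = 56 ∩ DF · AC = 15376/305]
2. D_y = 4  [DF · EB = 56 ∩ DF · AC = 15376/305]
   → D = (28/3, 4)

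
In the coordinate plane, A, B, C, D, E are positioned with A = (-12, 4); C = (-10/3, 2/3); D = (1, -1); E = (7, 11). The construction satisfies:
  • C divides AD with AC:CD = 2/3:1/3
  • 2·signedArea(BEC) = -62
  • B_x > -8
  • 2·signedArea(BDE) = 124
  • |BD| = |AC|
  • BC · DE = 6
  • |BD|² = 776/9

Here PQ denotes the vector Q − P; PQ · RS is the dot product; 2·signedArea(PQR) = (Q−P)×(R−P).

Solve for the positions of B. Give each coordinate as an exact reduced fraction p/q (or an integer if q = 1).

B = (-23/3, 7/3)

1. B_x = -23/3  [2·signedArea(BDE) = 124 ∩ 2·signedArea(BEC) = -62]
2. B_y = 7/3  [2·signedArea(BDE) = 124 ∩ 2·signedArea(BEC) = -62]
   → B = (-23/3, 7/3)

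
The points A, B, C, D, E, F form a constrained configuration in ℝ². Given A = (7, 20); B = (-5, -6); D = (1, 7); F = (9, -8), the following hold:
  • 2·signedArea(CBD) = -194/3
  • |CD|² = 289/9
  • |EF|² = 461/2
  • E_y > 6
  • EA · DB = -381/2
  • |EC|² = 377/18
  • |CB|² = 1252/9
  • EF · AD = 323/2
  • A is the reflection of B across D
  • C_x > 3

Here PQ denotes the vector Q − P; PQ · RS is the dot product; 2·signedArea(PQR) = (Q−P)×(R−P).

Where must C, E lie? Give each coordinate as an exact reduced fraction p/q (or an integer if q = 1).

C = (11/3, 2)
E = (9/2, 13/2)

1. C_x = 11/3  [line -13·x + 6·y + 107/3 = 0 ∩ |CB|² = 1252/9]
2. C_y = 2  [line -13·x + 6·y + 107/3 = 0 ∩ |CB|² = 1252/9]
   → C = (11/3, 2)
3. E_x = 9/2  [line 6·x + 13·y + -223/2 = 0 ∩ |EF|² = 461/2]
4. E_y = 13/2  [line 6·x + 13·y + -223/2 = 0 ∩ |EF|² = 461/2]
   → E = (9/2, 13/2)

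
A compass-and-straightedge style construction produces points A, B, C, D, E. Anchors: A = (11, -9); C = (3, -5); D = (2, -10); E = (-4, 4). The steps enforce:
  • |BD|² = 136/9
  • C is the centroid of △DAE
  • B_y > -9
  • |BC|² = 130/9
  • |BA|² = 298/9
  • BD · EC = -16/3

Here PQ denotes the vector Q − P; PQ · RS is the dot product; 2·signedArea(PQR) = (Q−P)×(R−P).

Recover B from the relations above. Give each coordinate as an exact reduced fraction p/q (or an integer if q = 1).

B = (16/3, -8)

1. B_x = 16/3  [line -7·x + 9·y + 328/3 = 0 ∩ |BD|² = 136/9]
2. B_y = -8  [line -7·x + 9·y + 328/3 = 0 ∩ |BD|² = 136/9]
   → B = (16/3, -8)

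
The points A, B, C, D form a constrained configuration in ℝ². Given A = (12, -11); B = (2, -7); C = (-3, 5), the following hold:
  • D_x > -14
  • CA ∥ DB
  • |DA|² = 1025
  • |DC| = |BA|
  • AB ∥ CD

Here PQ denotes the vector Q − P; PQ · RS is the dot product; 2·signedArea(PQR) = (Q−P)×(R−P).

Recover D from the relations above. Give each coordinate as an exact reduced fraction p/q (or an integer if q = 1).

1. D_x = -13  [CA ∥ DB ∩ AB ∥ CD]
2. D_y = 9  [CA ∥ DB ∩ AB ∥ CD]
   → D = (-13, 9)

D = (-13, 9)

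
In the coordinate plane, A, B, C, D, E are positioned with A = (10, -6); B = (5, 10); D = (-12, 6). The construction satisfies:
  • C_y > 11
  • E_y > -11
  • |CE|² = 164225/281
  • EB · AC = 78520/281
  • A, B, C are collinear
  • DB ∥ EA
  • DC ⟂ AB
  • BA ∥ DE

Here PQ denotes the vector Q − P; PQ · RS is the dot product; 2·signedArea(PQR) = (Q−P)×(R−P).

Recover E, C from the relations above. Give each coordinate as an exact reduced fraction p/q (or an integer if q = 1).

C = (1300/281, 3146/281)
E = (-7, -10)

1. E_x = -7  [DB ∥ EA ∩ BA ∥ DE]
2. E_y = -10  [DB ∥ EA ∩ BA ∥ DE]
   → E = (-7, -10)
3. C_x = 1300/281  [A, B, C are collinear ∩ DC ⟂ AB]
4. C_y = 3146/281  [A, B, C are collinear ∩ DC ⟂ AB]
   → C = (1300/281, 3146/281)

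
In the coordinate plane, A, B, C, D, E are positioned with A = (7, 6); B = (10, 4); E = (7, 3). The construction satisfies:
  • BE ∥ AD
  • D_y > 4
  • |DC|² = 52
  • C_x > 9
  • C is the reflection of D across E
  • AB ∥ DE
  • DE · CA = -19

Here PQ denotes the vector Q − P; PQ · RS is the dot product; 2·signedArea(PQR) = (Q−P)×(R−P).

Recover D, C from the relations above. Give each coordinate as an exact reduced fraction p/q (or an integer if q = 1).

C = (10, 1)
D = (4, 5)

1. D_x = 4  [AB ∥ DE ∩ BE ∥ AD]
2. D_y = 5  [AB ∥ DE ∩ BE ∥ AD]
   → D = (4, 5)
3. C_x = 10  [C is the reflection of D across E]
4. C_y = 1  [C is the reflection of D across E]
   → C = (10, 1)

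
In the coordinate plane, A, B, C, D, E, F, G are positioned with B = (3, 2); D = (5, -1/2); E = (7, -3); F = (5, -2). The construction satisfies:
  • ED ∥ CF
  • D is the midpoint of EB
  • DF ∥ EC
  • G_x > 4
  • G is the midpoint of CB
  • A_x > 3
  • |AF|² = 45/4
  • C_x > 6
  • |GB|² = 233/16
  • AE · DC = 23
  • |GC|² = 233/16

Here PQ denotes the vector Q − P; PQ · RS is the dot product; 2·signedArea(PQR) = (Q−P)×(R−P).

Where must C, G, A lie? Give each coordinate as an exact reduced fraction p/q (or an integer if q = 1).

1. C_x = 7  [ED ∥ CF ∩ DF ∥ EC]
2. C_y = -9/2  [ED ∥ CF ∩ DF ∥ EC]
   → C = (7, -9/2)
3. G_x = 5  [G is the midpoint of CB]
4. G_y = -5/4  [G is the midpoint of CB]
   → G = (5, -5/4)
5. A_x = 7/2  [line -2·x + 4·y + 3 = 0 ∩ |AF|² = 45/4]
6. A_y = 1  [line -2·x + 4·y + 3 = 0 ∩ |AF|² = 45/4]
   → A = (7/2, 1)

A = (7/2, 1)
C = (7, -9/2)
G = (5, -5/4)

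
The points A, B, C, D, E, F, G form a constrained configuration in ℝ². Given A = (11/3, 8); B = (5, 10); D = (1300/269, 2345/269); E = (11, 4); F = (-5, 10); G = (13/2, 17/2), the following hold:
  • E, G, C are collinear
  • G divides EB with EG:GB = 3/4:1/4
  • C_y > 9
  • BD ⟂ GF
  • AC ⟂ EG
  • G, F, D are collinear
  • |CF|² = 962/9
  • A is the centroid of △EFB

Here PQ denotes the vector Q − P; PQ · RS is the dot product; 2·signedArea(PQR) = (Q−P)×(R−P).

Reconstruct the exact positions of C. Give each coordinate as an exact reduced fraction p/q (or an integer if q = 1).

1. C_x = 16/3  [E, G, C are collinear ∩ AC ⟂ EG]
2. C_y = 29/3  [E, G, C are collinear ∩ AC ⟂ EG]
   → C = (16/3, 29/3)

C = (16/3, 29/3)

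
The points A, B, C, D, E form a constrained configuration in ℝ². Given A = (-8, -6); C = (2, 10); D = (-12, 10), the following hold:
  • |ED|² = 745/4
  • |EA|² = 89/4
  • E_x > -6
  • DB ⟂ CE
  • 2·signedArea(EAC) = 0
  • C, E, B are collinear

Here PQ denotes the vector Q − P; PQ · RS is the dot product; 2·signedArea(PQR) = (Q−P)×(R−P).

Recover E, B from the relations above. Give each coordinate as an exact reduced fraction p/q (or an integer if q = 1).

B = (-172/89, 330/89)
E = (-11/2, -2)

1. E_x = -11/2  [line -16·x + 10·y + -68 = 0 ∩ |EA|² = 89/4]
2. E_y = -2  [line -16·x + 10·y + -68 = 0 ∩ |EA|² = 89/4]
   → E = (-11/2, -2)
3. B_x = -172/89  [C, E, B are collinear ∩ DB ⟂ CE]
4. B_y = 330/89  [C, E, B are collinear ∩ DB ⟂ CE]
   → B = (-172/89, 330/89)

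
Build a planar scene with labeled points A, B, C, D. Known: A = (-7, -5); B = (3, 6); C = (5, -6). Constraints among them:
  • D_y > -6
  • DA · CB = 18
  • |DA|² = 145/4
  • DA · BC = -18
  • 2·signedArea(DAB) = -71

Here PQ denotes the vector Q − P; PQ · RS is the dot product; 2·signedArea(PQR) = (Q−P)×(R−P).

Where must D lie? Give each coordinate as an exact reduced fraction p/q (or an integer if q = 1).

D = (-1, -11/2)

1. D_x = -1  [DA · BC = -18 ∩ 2·signedArea(DAB) = -71]
2. D_y = -11/2  [DA · BC = -18 ∩ 2·signedArea(DAB) = -71]
   → D = (-1, -11/2)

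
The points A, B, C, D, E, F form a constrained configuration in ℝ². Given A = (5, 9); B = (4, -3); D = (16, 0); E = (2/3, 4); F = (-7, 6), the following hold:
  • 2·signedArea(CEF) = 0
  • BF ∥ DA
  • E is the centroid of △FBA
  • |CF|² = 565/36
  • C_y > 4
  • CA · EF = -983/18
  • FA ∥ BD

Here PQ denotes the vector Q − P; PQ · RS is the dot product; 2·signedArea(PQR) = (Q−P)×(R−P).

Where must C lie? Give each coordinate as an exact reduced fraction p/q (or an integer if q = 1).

C = (-19/6, 5)

1. C_x = -19/6  [2·signedArea(CEF) = 0 ∩ CA · EF = -983/18]
2. C_y = 5  [2·signedArea(CEF) = 0 ∩ CA · EF = -983/18]
   → C = (-19/6, 5)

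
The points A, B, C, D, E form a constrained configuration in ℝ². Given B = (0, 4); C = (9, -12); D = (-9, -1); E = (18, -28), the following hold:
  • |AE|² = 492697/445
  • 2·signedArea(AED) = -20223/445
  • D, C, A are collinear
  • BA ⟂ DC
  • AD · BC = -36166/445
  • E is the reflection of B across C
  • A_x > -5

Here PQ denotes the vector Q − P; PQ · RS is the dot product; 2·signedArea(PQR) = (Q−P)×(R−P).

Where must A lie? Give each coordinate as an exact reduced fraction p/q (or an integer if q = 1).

1. A_x = -2079/445  [D, C, A are collinear ∩ BA ⟂ DC]
2. A_y = -1622/445  [D, C, A are collinear ∩ BA ⟂ DC]
   → A = (-2079/445, -1622/445)

A = (-2079/445, -1622/445)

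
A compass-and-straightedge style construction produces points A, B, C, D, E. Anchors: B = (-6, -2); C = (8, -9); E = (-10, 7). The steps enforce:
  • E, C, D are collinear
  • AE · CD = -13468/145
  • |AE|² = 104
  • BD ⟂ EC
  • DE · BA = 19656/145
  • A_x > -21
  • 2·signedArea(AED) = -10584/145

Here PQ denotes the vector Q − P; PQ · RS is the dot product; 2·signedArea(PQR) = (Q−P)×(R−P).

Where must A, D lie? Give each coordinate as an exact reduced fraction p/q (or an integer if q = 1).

1. D_x = -478/145  [E, C, D are collinear ∩ BD ⟂ EC]
2. D_y = 151/145  [E, C, D are collinear ∩ BD ⟂ EC]
   → D = (-478/145, 151/145)
3. A_x = -20  [AE · CD = -13468/145 ∩ 2·signedArea(AED) = -10584/145]
4. A_y = 5  [AE · CD = -13468/145 ∩ 2·signedArea(AED) = -10584/145]
   → A = (-20, 5)

A = (-20, 5)
D = (-478/145, 151/145)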